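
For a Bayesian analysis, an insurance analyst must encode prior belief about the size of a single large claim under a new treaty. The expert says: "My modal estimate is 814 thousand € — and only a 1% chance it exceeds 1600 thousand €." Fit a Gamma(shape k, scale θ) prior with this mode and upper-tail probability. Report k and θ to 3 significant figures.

Gamma(k,θ) with k>1 has mode (k−1)θ, so θ = 814/(k−1).
Need P(X < 1600) = 0.99 with θ tied to k this way. Start at k = 2, θ = 814: P(X<1600) ≈ 0.585.
Too low — raise k to concentrate. Iterating converges to k ≈ 11.8.
Then θ = 814/(11.8−1) ≈ 75.4.

k ≈ 11.8, θ ≈ 75.4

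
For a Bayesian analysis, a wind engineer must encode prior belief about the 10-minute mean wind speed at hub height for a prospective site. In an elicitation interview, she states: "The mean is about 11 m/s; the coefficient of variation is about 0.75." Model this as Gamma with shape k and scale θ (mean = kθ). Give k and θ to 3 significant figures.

For Gamma(k, scale θ): mean = kθ, variance = kθ², so CV = 1/√k.
CV = 0.75, hence k = 1/CV² = 1.78.
Then θ = mean/k = 11/1.78 = 6.19.

k ≈ 1.78, θ ≈ 6.19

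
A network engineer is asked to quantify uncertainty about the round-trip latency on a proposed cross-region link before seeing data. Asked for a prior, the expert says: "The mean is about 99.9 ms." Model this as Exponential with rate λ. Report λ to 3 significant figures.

Exponential mean = 1/λ, so λ = 1/99.9 = 0.01.

λ ≈ 0.01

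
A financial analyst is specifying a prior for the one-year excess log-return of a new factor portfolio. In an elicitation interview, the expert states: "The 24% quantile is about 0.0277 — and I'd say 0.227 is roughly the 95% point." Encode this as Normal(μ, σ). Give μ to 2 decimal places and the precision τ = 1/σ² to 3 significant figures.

μ = 0.09, τ = 139

For Normal(μ,σ), the p-quantile is μ + z_p·σ. Here z_{0.24} = -0.7063, z_{0.95} = 1.645.
So 0.0277 = μ − 0.7063σ and 0.227 = μ + 1.645σ.
Subtracting: σ = (0.227 − 0.0277)/(1.645 − (-0.7063)) = 0.08.
Then μ = 0.0277 − (-0.7063)·0.08 = 0.09.
Precision τ = 1/σ² = 1/0.08477² = 139.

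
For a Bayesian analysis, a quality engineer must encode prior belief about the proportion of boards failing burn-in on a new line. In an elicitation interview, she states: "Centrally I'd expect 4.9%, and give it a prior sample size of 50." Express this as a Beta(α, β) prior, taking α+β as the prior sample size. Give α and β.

Under the effective-sample-size interpretation, Beta(α, β) has prior mean α/(α+β) and prior sample size α+β.
So α+β = 50 and α/(α+β) = 0.049, giving α = 0.049·50 = 2.45 and β = 50 − 2.45 = 47.55.

α = 2.45, β = 47.55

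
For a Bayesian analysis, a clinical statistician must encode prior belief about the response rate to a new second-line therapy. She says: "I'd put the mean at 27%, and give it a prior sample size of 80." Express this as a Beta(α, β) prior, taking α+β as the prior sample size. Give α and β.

Under the effective-sample-size interpretation, Beta(α, β) has prior mean α/(α+β) and prior sample size α+β.
So α+β = 80 and α/(α+β) = 0.27, giving α = 0.27·80 = 21.6 and β = 80 − 21.6 = 58.4.

α = 21.6, β = 58.4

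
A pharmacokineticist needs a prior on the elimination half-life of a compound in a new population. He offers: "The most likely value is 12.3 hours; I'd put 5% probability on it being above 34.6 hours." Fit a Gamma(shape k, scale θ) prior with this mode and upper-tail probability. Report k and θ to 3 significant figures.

k ≈ 3.5, θ ≈ 4.92

Gamma(k,θ) with k>1 has mode (k−1)θ, so θ = 12.3/(k−1).
Need P(X < 34.6) = 0.95 with θ tied to k this way. Start at k = 2, θ = 12.3: P(X<34.6) ≈ 0.771.
Too low — raise k to concentrate. Iterating converges to k ≈ 3.5.
Then θ = 12.3/(3.5−1) ≈ 4.92.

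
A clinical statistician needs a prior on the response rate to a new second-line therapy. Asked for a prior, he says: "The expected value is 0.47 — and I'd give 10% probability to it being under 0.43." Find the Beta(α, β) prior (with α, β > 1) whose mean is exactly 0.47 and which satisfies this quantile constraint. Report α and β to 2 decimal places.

With mean 0.47 fixed, write α = 0.47s, β = 0.53s where s = α+β.
Need P(θ < 0.43) = 0.1 under Beta(0.47s, 0.53s). Normal approximation: (q−m)/√(m(1−m)/s) ≈ z_{0.1} = -1.28, so s ≈ 0.47·0.53·(-1.28)²/(0.43−0.47)² = 255.7.
At s = 255.7: P(θ<0.43) ≈ 0.100. Adjusting to match 0.1 gives s ≈ 254.72.
So α = 0.47·254.72 ≈ 119.72, β = 0.53·254.72 ≈ 135.00.

α ≈ 119.72, β ≈ 135.00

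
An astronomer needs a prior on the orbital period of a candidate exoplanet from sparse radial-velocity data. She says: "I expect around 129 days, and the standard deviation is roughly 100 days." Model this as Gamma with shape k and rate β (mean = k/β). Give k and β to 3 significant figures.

For Gamma(k, rate β): mean = k/β, variance = k/β², so CV = 1/√k.
CV = SD/mean = 100/129 = 0.7752, hence k = 1/CV² = 1.66.
Then β = k/mean = 1.66/129 = 0.0129.

k ≈ 1.66, β ≈ 0.0129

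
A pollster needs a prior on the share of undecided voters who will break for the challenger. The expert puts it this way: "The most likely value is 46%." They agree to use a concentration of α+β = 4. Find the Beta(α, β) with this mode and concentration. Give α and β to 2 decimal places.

α = 1.92, β = 2.08

For α,β > 1 the Beta mode is (α−1)/(α+β−2). With α+β = 4, the mode is (α−1)/2.
Set (α−1)/2 = 0.46 → α = 1 + 0.46·2 = 1.92.
β = 4 − α = 2.08.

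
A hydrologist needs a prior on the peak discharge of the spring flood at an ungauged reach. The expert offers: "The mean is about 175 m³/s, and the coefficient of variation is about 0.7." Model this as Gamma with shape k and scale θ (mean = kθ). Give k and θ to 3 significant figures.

k ≈ 2.04, θ ≈ 85.7

For Gamma(k, scale θ): mean = kθ, variance = kθ², so CV = 1/√k.
CV = 0.7, hence k = 1/CV² = 2.04.
Then θ = mean/k = 175/2.04 = 85.7.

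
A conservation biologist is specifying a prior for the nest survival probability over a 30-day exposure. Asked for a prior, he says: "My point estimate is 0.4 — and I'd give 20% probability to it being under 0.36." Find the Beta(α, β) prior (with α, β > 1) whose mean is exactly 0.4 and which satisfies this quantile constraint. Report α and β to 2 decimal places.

α ≈ 42.92, β ≈ 64.38

With mean 0.4 fixed, write α = 0.4s, β = 0.6s where s = α+β.
Need P(θ < 0.36) = 0.2 under Beta(0.4s, 0.6s). Normal approximation: (q−m)/√(m(1−m)/s) ≈ z_{0.2} = -0.842, so s ≈ 0.4·0.6·(-0.842)²/(0.36−0.4)² = 106.2.
At s = 106.2: P(θ<0.36) ≈ 0.201. Adjusting to match 0.2 gives s ≈ 107.29.
So α = 0.4·107.29 ≈ 42.92, β = 0.6·107.29 ≈ 64.38.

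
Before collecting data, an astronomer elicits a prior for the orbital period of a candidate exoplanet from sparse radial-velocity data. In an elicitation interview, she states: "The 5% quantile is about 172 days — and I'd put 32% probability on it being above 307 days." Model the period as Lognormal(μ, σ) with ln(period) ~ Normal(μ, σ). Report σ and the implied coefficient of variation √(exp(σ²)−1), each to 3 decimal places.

If T ~ Lognormal(μ,σ) then ln T ~ Normal(μ,σ), so the p-quantile of ln T is μ + z_p·σ.
ln(172) = 5.147 and ln(307) = 5.727; z_{0.05} = -1.645, z_{0.68} = 0.4677.
σ = (5.727 − 5.147)/(0.4677 − (-1.645)) = 0.274.
μ = 5.147 − (-1.645)·0.274 = 5.599.
CV = √(exp(σ²)−1) = √(exp(0.0752)−1) = 0.279.

σ ≈ 0.274, CV ≈ 0.279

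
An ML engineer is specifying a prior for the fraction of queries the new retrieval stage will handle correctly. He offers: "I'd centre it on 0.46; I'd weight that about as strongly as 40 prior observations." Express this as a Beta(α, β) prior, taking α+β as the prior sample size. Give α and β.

α = 18.4, β = 21.6

Under the effective-sample-size interpretation, Beta(α, β) has prior mean α/(α+β) and prior sample size α+β.
So α+β = 40 and α/(α+β) = 0.46, giving α = 0.46·40 = 18.4 and β = 40 − 18.4 = 21.6.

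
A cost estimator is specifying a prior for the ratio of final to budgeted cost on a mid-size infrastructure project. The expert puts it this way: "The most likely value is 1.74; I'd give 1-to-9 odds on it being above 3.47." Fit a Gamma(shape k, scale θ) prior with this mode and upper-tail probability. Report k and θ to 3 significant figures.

Gamma(k,θ) with k>1 has mode (k−1)θ, so θ = 1.74/(k−1).
Need P(X < 3.47) = 0.9 with θ tied to k this way. Start at k = 2, θ = 1.74: P(X<3.47) ≈ 0.592.
Too low — raise k to concentrate. Iterating converges to k ≈ 5.02.
Then θ = 1.74/(5.02−1) ≈ 0.432.

k ≈ 5.02, θ ≈ 0.432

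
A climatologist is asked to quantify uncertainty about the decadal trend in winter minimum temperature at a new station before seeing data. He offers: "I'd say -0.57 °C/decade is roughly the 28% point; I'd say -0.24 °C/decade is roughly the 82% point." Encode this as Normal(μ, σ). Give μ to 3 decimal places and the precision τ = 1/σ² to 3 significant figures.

μ = -0.442, τ = 20.6

The p-quantile of Normal(μ,σ) is μ + z_p·σ, with z_{0.28} = -0.5828 and z_{0.82} = 0.9154.
Eliminate σ: μ = (z₂·x₁ − z₁·x₂)/(z₂ − z₁) = (0.9154·-0.57 − (-0.5828)·-0.24)/1.498 = -0.442.
Then σ = (x₂ − x₁)/(z₂ − z₁) = (-0.24 − -0.57)/1.498 = 0.220.
Precision τ = 1/σ² = 1/0.2203² = 20.6.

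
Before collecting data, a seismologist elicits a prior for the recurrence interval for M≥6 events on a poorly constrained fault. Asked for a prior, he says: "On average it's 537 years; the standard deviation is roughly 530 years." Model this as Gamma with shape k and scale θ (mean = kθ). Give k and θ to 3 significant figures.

For Gamma(k, scale θ): mean = kθ, variance = kθ², so CV = 1/√k.
CV = SD/mean = 530/537 = 0.987, hence k = 1/CV² = 1.03.
Then θ = mean/k = 537/1.03 = 523.

k ≈ 1.03, θ ≈ 523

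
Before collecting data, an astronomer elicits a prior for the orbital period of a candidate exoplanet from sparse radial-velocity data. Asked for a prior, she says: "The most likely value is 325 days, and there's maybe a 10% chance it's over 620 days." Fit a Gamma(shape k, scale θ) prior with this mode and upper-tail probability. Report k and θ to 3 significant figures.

k ≈ 5.58, θ ≈ 70.9

Gamma(k,θ) with k>1 has mode (k−1)θ, so θ = 325/(k−1).
Need P(X < 620) = 0.9 with θ tied to k this way. Start at k = 2, θ = 325: P(X<620) ≈ 0.568.
Too low — raise k to concentrate. Iterating converges to k ≈ 5.58.
Then θ = 325/(5.58−1) ≈ 70.9.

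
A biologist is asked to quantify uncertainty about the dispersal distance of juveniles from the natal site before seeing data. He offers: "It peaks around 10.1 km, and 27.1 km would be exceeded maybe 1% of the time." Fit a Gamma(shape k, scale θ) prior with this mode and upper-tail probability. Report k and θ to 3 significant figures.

k ≈ 5.74, θ ≈ 2.13

Gamma(k,θ) with k>1 has mode (k−1)θ, so θ = 10.1/(k−1).
Need P(X < 27.1) = 0.99 with θ tied to k this way. Start at k = 2, θ = 10.1: P(X<27.1) ≈ 0.748.
Too low — raise k to concentrate. Iterating converges to k ≈ 5.74.
Then θ = 10.1/(5.74−1) ≈ 2.13.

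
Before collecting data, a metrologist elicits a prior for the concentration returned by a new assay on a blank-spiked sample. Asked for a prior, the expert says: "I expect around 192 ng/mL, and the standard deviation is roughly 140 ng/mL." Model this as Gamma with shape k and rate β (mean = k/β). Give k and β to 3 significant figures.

k ≈ 1.88, β ≈ 0.0098

For Gamma(k, rate β): mean = k/β, variance = k/β², so CV = 1/√k.
CV = SD/mean = 140/192 = 0.7292, hence k = 1/CV² = 1.88.
Then β = k/mean = 1.88/192 = 0.0098.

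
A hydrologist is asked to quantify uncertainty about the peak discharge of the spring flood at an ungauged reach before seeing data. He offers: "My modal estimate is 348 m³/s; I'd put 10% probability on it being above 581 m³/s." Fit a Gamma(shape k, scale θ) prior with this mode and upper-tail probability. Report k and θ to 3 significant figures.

k ≈ 8.19, θ ≈ 48.4

Gamma(k,θ) with k>1 has mode (k−1)θ, so θ = 348/(k−1).
Need P(X < 581) = 0.9 with θ tied to k this way. Start at k = 2, θ = 348: P(X<581) ≈ 0.497.
Too low — raise k to concentrate. Iterating converges to k ≈ 8.19.
Then θ = 348/(8.19−1) ≈ 48.4.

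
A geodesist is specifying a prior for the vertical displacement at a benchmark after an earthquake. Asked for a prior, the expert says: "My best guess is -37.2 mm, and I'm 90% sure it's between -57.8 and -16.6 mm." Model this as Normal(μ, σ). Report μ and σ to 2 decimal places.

μ = -37.20, σ = 12.52

A symmetric 90% interval runs μ ± z·σ with z = 1.645.
Half-width = 20.6, so σ = 20.6/1.645 = 12.52.
μ is the stated best guess, -37.20.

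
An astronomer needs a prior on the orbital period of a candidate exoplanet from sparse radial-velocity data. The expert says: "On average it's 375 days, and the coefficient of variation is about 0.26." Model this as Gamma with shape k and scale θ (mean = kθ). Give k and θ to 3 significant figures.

For Gamma(k, scale θ): mean = kθ, variance = kθ², so CV = 1/√k.
CV = 0.26, hence k = 1/CV² = 14.8.
Then θ = mean/k = 375/14.8 = 25.4.

k ≈ 14.8, θ ≈ 25.4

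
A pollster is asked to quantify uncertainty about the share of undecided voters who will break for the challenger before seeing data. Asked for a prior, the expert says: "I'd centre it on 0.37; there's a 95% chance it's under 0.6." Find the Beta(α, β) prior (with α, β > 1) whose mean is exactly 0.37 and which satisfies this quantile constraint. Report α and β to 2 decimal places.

α ≈ 4.56, β ≈ 7.77

With mean 0.37 fixed, write α = 0.37s, β = 0.63s where s = α+β.
Need P(θ < 0.6) = 0.95 under Beta(0.37s, 0.63s). Normal approximation: (q−m)/√(m(1−m)/s) ≈ z_{0.95} = 1.64, so s ≈ 0.37·0.63·(1.64)²/(0.6−0.37)² = 11.9.
At s = 11.9: P(θ<0.6) ≈ 0.947. Adjusting to match 0.95 gives s ≈ 12.33.
So α = 0.37·12.33 ≈ 4.56, β = 0.63·12.33 ≈ 7.77.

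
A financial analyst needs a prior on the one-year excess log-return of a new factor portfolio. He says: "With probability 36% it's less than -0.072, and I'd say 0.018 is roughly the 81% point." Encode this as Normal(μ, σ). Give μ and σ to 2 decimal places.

For Normal(μ,σ), the p-quantile is μ + z_p·σ. Here z_{0.36} = -0.3585, z_{0.81} = 0.8779.
So -0.072 = μ − 0.3585σ and 0.018 = μ + 0.8779σ.
Subtracting: σ = (0.018 − -0.072)/(0.8779 − (-0.3585)) = 0.07.
Then μ = -0.072 − (-0.3585)·0.07 = -0.05.

μ = -0.05, σ = 0.07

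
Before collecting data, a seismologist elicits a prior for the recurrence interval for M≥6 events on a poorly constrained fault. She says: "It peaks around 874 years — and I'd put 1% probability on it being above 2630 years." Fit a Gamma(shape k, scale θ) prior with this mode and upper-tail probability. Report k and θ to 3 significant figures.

k ≈ 4.71, θ ≈ 236

Gamma(k,θ) with k>1 has mode (k−1)θ, so θ = 874/(k−1).
Need P(X < 2630) = 0.99 with θ tied to k this way. Start at k = 2, θ = 874: P(X<2630) ≈ 0.802.
Too low — raise k to concentrate. Iterating converges to k ≈ 4.71.
Then θ = 874/(4.71−1) ≈ 236.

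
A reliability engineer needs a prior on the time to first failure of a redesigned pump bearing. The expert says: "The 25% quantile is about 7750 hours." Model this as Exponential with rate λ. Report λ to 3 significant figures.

λ ≈ 3.71e-05

P(T < 7750.0) = 1 − e^(−λ·7750.0) = 0.25, so λ = −ln(1−0.25)/7750.0 = −ln(0.75)/7750.0 = 3.71e-05.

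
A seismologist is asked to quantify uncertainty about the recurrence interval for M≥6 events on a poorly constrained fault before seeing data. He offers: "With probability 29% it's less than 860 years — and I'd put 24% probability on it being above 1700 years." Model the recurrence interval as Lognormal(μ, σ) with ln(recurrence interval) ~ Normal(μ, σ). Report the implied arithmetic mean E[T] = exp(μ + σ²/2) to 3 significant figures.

If T ~ Lognormal(μ,σ) then ln T ~ Normal(μ,σ), so the p-quantile of ln T is μ + z_p·σ.
ln(860) = 6.757 and ln(1700) = 7.438; z_{0.29} = -0.5534, z_{0.76} = 0.7063.
σ = (7.438 − 6.757)/(0.7063 − (-0.5534)) = 0.541.
μ = 6.757 − (-0.5534)·0.541 = 7.056.
E[T] = exp(μ + σ²/2) = exp(7.056 + 0.1463) = 1340 years.

E[T] ≈ 1340 years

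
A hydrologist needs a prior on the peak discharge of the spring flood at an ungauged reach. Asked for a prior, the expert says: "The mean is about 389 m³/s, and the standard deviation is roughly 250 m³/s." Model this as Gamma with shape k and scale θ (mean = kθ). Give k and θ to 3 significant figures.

For Gamma(k, scale θ): mean = kθ, variance = kθ², so CV = 1/√k.
CV = SD/mean = 250/389 = 0.6427, hence k = 1/CV² = 2.42.
Then θ = mean/k = 389/2.42 = 161.

k ≈ 2.42, θ ≈ 161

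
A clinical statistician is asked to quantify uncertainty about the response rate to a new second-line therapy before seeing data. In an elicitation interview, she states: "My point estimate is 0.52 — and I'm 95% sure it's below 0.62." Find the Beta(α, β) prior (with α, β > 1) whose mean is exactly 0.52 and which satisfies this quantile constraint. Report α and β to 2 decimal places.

With mean 0.52 fixed, write α = 0.52s, β = 0.48s where s = α+β.
Need P(θ < 0.62) = 0.95 under Beta(0.52s, 0.48s). Normal approximation: (q−m)/√(m(1−m)/s) ≈ z_{0.95} = 1.64, so s ≈ 0.52·0.48·(1.64)²/(0.62−0.52)² = 67.5.
At s = 67.5: P(θ<0.62) ≈ 0.952. Adjusting to match 0.95 gives s ≈ 66.20.
So α = 0.52·66.20 ≈ 34.42, β = 0.48·66.20 ≈ 31.77.

α ≈ 34.42, β ≈ 31.77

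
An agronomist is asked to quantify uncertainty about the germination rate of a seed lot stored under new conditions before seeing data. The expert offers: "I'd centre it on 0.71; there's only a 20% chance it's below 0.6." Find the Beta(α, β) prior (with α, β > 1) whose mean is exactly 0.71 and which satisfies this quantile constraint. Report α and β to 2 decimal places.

With mean 0.71 fixed, write α = 0.71s, β = 0.29s where s = α+β.
Need P(θ < 0.6) = 0.2 under Beta(0.71s, 0.29s). Normal approximation: (q−m)/√(m(1−m)/s) ≈ z_{0.2} = -0.842, so s ≈ 0.71·0.29·(-0.842)²/(0.6−0.71)² = 12.1.
At s = 12.1: P(θ<0.6) ≈ 0.193. Adjusting to match 0.2 gives s ≈ 11.20.
So α = 0.71·11.20 ≈ 7.95, β = 0.29·11.20 ≈ 3.25.

α ≈ 7.95, β ≈ 3.25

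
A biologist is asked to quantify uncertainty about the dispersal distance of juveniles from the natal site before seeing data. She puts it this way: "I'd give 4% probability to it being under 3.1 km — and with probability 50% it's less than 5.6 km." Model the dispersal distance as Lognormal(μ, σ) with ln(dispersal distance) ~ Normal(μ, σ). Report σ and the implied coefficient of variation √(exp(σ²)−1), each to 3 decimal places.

If T ~ Lognormal(μ,σ) then ln T ~ Normal(μ,σ), so the p-quantile of ln T is μ + z_p·σ.
ln(3.1) = 1.131 and ln(5.6) = 1.723; z_{0.04} = -1.751, z_{0.5} = 0.
σ = (1.723 − 1.131)/(0 − (-1.751)) = 0.338.
μ = 1.131 − (-1.751)·0.338 = 1.723.
CV = √(exp(σ²)−1) = √(exp(0.1141)−1) = 0.348.

σ ≈ 0.338, CV ≈ 0.348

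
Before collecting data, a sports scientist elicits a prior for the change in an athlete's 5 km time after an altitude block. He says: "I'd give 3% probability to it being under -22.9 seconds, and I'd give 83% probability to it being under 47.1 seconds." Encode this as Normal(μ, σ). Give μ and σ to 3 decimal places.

For Normal(μ,σ), the p-quantile is μ + z_p·σ. Here z_{0.03} = -1.881, z_{0.83} = 0.9542.
So -22.9 = μ − 1.881σ and 47.1 = μ + 0.9542σ.
Subtracting: σ = (47.1 − -22.9)/(0.9542 − (-1.881)) = 24.692.
Then μ = -22.9 − (-1.881)·24.692 = 23.540.

μ = 23.540, σ = 24.692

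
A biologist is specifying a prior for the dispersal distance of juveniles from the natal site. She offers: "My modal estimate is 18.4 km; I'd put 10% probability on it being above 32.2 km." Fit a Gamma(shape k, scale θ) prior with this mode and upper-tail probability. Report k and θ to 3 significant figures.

Gamma(k,θ) with k>1 has mode (k−1)θ, so θ = 18.4/(k−1).
Need P(X < 32.2) = 0.9 with θ tied to k this way. Start at k = 2, θ = 18.4: P(X<32.2) ≈ 0.522.
Too low — raise k to concentrate. Iterating converges to k ≈ 7.06.
Then θ = 18.4/(7.06−1) ≈ 3.03.

k ≈ 7.06, θ ≈ 3.03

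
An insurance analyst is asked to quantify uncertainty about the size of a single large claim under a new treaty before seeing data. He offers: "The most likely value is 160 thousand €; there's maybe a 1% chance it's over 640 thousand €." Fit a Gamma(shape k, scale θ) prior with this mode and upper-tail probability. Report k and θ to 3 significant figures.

Gamma(k,θ) with k>1 has mode (k−1)θ, so θ = 160/(k−1).
Need P(X < 640) = 0.99 with θ tied to k this way. Start at k = 2, θ = 160: P(X<640) ≈ 0.908.
Too low — raise k to concentrate. Iterating converges to k ≈ 3.18.
Then θ = 160/(3.18−1) ≈ 73.6.

k ≈ 3.18, θ ≈ 73.6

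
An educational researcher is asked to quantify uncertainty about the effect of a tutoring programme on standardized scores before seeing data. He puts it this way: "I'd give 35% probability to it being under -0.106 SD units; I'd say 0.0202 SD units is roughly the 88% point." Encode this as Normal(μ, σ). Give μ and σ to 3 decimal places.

The p-quantile of Normal(μ,σ) is μ + z_p·σ, with z_{0.35} = -0.3853 and z_{0.88} = 1.175.
Eliminate σ: μ = (z₂·x₁ − z₁·x₂)/(z₂ − z₁) = (1.175·-0.106 − (-0.3853)·0.0202)/1.56 = -0.075.
Then σ = (x₂ − x₁)/(z₂ − z₁) = (0.0202 − -0.106)/1.56 = 0.081.

μ = -0.075, σ = 0.081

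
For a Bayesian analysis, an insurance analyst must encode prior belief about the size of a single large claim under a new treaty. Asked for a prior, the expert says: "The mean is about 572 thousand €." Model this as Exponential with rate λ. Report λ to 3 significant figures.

λ ≈ 0.00175

Exponential mean = 1/λ, so λ = 1/572.0 = 0.00175.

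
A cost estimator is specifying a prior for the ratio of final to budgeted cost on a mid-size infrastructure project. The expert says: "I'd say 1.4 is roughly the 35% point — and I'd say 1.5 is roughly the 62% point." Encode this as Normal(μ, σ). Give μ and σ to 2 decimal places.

μ = 1.46, σ = 0.14

For Normal(μ,σ), the p-quantile is μ + z_p·σ. Here z_{0.35} = -0.3853, z_{0.62} = 0.3055.
So 1.4 = μ − 0.3853σ and 1.5 = μ + 0.3055σ.
Subtracting: σ = (1.5 − 1.4)/(0.3055 − (-0.3853)) = 0.14.
Then μ = 1.4 − (-0.3853)·0.14 = 1.46.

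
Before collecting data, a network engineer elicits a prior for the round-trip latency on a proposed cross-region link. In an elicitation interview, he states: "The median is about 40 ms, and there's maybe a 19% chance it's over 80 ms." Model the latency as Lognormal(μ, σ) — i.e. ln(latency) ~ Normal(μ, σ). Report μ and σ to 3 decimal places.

If T ~ Lognormal(μ,σ) then ln T ~ Normal(μ,σ), so the p-quantile of ln T is μ + z_p·σ.
ln(40) = 3.689 and ln(80) = 4.382; z_{0.5} = 0, z_{0.81} = 0.8779.
σ = (4.382 − 3.689)/(0.8779 − (0)) = 0.790.
μ = 3.689 − (0)·0.790 = 3.689.

μ ≈ 3.689, σ ≈ 0.790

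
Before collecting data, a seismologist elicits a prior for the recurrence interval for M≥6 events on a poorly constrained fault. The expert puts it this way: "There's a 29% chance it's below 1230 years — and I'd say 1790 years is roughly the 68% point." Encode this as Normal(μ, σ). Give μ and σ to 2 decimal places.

For Normal(μ,σ), the p-quantile is μ + z_p·σ. Here z_{0.29} = -0.5534, z_{0.68} = 0.4677.
So 1230 = μ − 0.5534σ and 1790 = μ + 0.4677σ.
Subtracting: σ = (1790 − 1230)/(0.4677 − (-0.5534)) = 548.44.
Then μ = 1230 − (-0.5534)·548.44 = 1533.50.

μ = 1533.50, σ = 548.44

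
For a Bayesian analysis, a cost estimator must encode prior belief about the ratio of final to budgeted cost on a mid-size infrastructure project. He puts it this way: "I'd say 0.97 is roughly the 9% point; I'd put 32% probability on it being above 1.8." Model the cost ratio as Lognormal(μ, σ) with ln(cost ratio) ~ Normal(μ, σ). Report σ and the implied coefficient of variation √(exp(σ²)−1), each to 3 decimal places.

σ ≈ 0.342, CV ≈ 0.352

If T ~ Lognormal(μ,σ) then ln T ~ Normal(μ,σ), so the p-quantile of ln T is μ + z_p·σ.
ln(0.97) = -0.03046 and ln(1.8) = 0.5878; z_{0.09} = -1.341, z_{0.68} = 0.4677.
σ = (0.5878 − -0.03046)/(0.4677 − (-1.341)) = 0.342.
μ = -0.03046 − (-1.341)·0.342 = 0.428.
CV = √(exp(σ²)−1) = √(exp(0.1169)−1) = 0.352.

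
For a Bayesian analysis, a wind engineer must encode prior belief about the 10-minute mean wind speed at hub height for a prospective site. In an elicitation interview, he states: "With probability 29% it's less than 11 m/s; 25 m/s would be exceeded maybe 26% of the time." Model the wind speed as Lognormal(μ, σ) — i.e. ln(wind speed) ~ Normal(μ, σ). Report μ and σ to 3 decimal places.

If T ~ Lognormal(μ,σ) then ln T ~ Normal(μ,σ), so the p-quantile of ln T is μ + z_p·σ.
ln(11) = 2.398 and ln(25) = 3.219; z_{0.29} = -0.5534, z_{0.74} = 0.6433.
σ = (3.219 − 2.398)/(0.6433 − (-0.5534)) = 0.686.
μ = 2.398 − (-0.5534)·0.686 = 2.778.

μ ≈ 2.778, σ ≈ 0.686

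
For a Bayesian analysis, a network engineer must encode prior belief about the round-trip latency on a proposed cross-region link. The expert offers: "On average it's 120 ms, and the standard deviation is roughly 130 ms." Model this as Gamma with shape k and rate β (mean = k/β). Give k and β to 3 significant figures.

k ≈ 0.852, β ≈ 0.0071

For Gamma(k, rate β): mean = k/β, variance = k/β², so CV = 1/√k.
CV = SD/mean = 130/120 = 1.083, hence k = 1/CV² = 0.852.
Then β = k/mean = 0.852/120 = 0.0071.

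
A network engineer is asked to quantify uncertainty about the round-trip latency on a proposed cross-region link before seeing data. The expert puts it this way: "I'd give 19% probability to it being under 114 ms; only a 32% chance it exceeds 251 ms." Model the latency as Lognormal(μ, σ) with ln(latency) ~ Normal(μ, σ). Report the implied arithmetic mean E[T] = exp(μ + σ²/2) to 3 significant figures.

E[T] ≈ 227 ms

If T ~ Lognormal(μ,σ) then ln T ~ Normal(μ,σ), so the p-quantile of ln T is μ + z_p·σ.
ln(114) = 4.736 and ln(251) = 5.525; z_{0.19} = -0.8779, z_{0.68} = 0.4677.
σ = (5.525 − 4.736)/(0.4677 − (-0.8779)) = 0.587.
μ = 4.736 − (-0.8779)·0.587 = 5.251.
E[T] = exp(μ + σ²/2) = exp(5.251 + 0.1720) = 227 ms.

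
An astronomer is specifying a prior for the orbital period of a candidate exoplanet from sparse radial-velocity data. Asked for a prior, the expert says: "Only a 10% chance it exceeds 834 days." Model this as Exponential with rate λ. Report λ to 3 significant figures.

P(T > 834.0) = e^(−λ·834.0) = 0.1, so λ = −ln(0.1)/834.0 = 0.00276.

λ ≈ 0.00276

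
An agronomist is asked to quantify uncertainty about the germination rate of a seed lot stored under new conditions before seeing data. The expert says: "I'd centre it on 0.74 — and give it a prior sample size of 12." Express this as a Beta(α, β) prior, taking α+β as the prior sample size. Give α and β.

Under the effective-sample-size interpretation, Beta(α, β) has prior mean α/(α+β) and prior sample size α+β.
So α+β = 12 and α/(α+β) = 0.74, giving α = 0.74·12 = 8.88 and β = 12 − 8.88 = 3.12.

α = 8.88, β = 3.12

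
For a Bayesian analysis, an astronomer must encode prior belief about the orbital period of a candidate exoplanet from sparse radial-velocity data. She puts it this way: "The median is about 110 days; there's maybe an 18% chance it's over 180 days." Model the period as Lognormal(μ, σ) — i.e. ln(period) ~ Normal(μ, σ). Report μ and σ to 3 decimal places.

μ ≈ 4.700, σ ≈ 0.538

If T ~ Lognormal(μ,σ) then ln T ~ Normal(μ,σ), so the p-quantile of ln T is μ + z_p·σ.
ln(110) = 4.7 and ln(180) = 5.193; z_{0.5} = 0, z_{0.82} = 0.9154.
σ = (5.193 − 4.7)/(0.9154 − (0)) = 0.538.
μ = 4.7 − (0)·0.538 = 4.700.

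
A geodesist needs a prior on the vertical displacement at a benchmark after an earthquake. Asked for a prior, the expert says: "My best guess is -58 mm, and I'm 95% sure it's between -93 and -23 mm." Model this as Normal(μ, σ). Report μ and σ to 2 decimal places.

μ = -58.00, σ = 17.86

A symmetric 95% interval runs μ ± z·σ with z = 1.96.
Half-width = 35, so σ = 35/1.96 = 17.86.
μ is the stated best guess, -58.00.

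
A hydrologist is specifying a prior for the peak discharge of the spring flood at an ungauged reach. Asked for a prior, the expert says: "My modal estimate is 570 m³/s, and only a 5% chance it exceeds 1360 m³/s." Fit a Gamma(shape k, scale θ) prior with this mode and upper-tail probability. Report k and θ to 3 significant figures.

k ≈ 4.61, θ ≈ 158

Gamma(k,θ) with k>1 has mode (k−1)θ, so θ = 570/(k−1).
Need P(X < 1360) = 0.95 with θ tied to k this way. Start at k = 2, θ = 570: P(X<1360) ≈ 0.688.
Too low — raise k to concentrate. Iterating converges to k ≈ 4.61.
Then θ = 570/(4.61−1) ≈ 158.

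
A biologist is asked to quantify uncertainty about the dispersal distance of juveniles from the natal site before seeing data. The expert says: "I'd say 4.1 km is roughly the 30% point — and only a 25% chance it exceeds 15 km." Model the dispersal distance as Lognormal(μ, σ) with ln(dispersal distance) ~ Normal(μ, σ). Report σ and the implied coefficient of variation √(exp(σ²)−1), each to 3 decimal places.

σ ≈ 1.082, CV ≈ 1.491

If T ~ Lognormal(μ,σ) then ln T ~ Normal(μ,σ), so the p-quantile of ln T is μ + z_p·σ.
ln(4.1) = 1.411 and ln(15) = 2.708; z_{0.3} = -0.5244, z_{0.75} = 0.6745.
σ = (2.708 − 1.411)/(0.6745 − (-0.5244)) = 1.082.
μ = 1.411 − (-0.5244)·1.082 = 1.978.
CV = √(exp(σ²)−1) = √(exp(1.1705)−1) = 1.491.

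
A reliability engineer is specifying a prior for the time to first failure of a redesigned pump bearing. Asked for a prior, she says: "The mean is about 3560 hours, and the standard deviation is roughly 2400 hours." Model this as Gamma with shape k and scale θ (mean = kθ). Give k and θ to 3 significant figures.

k ≈ 2.2, θ ≈ 1620

For Gamma(k, scale θ): mean = kθ, variance = kθ², so CV = 1/√k.
CV = SD/mean = 2400/3560 = 0.6742, hence k = 1/CV² = 2.2.
Then θ = mean/k = 3560/2.2 = 1620.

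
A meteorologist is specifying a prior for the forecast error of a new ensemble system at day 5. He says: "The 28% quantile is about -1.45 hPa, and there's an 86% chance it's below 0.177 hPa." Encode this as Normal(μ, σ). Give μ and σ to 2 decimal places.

μ = -0.88, σ = 0.98

The p-quantile of Normal(μ,σ) is μ + z_p·σ, with z_{0.28} = -0.5828 and z_{0.86} = 1.08.
Eliminate σ: μ = (z₂·x₁ − z₁·x₂)/(z₂ − z₁) = (1.08·-1.45 − (-0.5828)·0.177)/1.663 = -0.88.
Then σ = (x₂ − x₁)/(z₂ − z₁) = (0.177 − -1.45)/1.663 = 0.98.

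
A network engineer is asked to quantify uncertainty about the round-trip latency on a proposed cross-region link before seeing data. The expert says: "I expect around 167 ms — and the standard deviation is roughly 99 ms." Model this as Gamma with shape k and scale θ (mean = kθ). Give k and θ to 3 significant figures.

k ≈ 2.85, θ ≈ 58.7

For Gamma(k, scale θ): mean = kθ, variance = kθ², so CV = 1/√k.
CV = SD/mean = 99/167 = 0.5928, hence k = 1/CV² = 2.85.
Then θ = mean/k = 167/2.85 = 58.7.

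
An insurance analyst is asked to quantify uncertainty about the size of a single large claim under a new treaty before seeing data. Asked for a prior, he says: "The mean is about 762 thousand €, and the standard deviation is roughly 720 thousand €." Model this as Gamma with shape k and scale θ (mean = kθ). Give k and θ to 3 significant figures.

For Gamma(k, scale θ): mean = kθ, variance = kθ², so CV = 1/√k.
CV = SD/mean = 720/762 = 0.9449, hence k = 1/CV² = 1.12.
Then θ = mean/k = 762/1.12 = 680.

k ≈ 1.12, θ ≈ 680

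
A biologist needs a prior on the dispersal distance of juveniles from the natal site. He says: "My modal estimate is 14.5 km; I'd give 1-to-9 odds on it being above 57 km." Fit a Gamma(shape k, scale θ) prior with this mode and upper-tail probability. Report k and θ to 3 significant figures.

k ≈ 1.98, θ ≈ 14.7

Gamma(k,θ) with k>1 has mode (k−1)θ, so θ = 14.5/(k−1).
Need P(X < 57) = 0.9 with θ tied to k this way. Start at k = 2, θ = 14.5: P(X<57) ≈ 0.903.
Too high — lower k to spread out. Iterating converges to k ≈ 1.98.
Then θ = 14.5/(1.98−1) ≈ 14.7.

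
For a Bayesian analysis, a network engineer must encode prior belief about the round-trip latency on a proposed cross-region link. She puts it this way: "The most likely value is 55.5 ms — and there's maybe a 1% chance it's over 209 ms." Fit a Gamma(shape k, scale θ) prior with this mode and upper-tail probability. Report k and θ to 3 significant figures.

Gamma(k,θ) with k>1 has mode (k−1)θ, so θ = 55.5/(k−1).
Need P(X < 209) = 0.99 with θ tied to k this way. Start at k = 2, θ = 55.5: P(X<209) ≈ 0.890.
Too low — raise k to concentrate. Iterating converges to k ≈ 3.42.
Then θ = 55.5/(3.42−1) ≈ 23.

k ≈ 3.42, θ ≈ 23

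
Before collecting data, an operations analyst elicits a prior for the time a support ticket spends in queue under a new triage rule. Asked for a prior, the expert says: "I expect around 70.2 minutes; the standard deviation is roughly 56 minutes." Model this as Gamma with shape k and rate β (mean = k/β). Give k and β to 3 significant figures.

For Gamma(k, rate β): mean = k/β, variance = k/β², so CV = 1/√k.
CV = SD/mean = 56/70.2 = 0.7977, hence k = 1/CV² = 1.57.
Then β = k/mean = 1.57/70.2 = 0.0224.

k ≈ 1.57, β ≈ 0.0224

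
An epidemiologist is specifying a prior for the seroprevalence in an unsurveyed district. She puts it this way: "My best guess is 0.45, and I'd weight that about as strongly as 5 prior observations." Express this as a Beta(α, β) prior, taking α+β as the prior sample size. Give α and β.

α = 2.25, β = 2.75

Under the effective-sample-size interpretation, Beta(α, β) has prior mean α/(α+β) and prior sample size α+β.
So α+β = 5 and α/(α+β) = 0.45, giving α = 0.45·5 = 2.25 and β = 5 − 2.25 = 2.75.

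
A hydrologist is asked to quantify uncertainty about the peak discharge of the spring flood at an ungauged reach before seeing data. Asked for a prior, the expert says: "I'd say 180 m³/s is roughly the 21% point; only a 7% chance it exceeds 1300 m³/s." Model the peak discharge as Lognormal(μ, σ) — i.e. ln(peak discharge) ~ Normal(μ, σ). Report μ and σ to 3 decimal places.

If T ~ Lognormal(μ,σ) then ln T ~ Normal(μ,σ), so the p-quantile of ln T is μ + z_p·σ.
ln(180) = 5.193 and ln(1300) = 7.17; z_{0.21} = -0.8064, z_{0.93} = 1.476.
σ = (7.17 − 5.193)/(1.476 − (-0.8064)) = 0.866.
μ = 5.193 − (-0.8064)·0.866 = 5.892.

μ ≈ 5.892, σ ≈ 0.866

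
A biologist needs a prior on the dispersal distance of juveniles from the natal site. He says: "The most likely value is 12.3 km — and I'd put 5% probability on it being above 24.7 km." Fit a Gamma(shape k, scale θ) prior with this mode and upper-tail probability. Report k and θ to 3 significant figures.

Gamma(k,θ) with k>1 has mode (k−1)θ, so θ = 12.3/(k−1).
Need P(X < 24.7) = 0.95 with θ tied to k this way. Start at k = 2, θ = 12.3: P(X<24.7) ≈ 0.596.
Too low — raise k to concentrate. Iterating converges to k ≈ 6.7.
Then θ = 12.3/(6.7−1) ≈ 2.16.

k ≈ 6.7, θ ≈ 2.16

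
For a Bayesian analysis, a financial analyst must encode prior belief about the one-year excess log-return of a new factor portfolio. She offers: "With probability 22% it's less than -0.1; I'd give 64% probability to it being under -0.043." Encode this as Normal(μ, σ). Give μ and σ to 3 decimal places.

μ = -0.061, σ = 0.050

For Normal(μ,σ), the p-quantile is μ + z_p·σ. Here z_{0.22} = -0.7722, z_{0.64} = 0.3585.
So -0.1 = μ − 0.7722σ and -0.043 = μ + 0.3585σ.
Subtracting: σ = (-0.043 − -0.1)/(0.3585 − (-0.7722)) = 0.050.
Then μ = -0.1 − (-0.7722)·0.050 = -0.061.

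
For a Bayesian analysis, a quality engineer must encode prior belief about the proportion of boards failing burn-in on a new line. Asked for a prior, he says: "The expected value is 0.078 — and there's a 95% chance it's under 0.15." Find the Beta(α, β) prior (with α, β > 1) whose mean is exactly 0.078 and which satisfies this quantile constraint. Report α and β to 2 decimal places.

α ≈ 3.70, β ≈ 43.76

With mean 0.078 fixed, write α = 0.078s, β = 0.922s where s = α+β.
Need P(θ < 0.15) = 0.95 under Beta(0.078s, 0.922s). Normal approximation: (q−m)/√(m(1−m)/s) ≈ z_{0.95} = 1.64, so s ≈ 0.078·0.922·(1.64)²/(0.15−0.078)² = 37.5.
At s = 37.5: P(θ<0.15) ≈ 0.933. Adjusting to match 0.95 gives s ≈ 47.46.
So α = 0.078·47.46 ≈ 3.70, β = 0.922·47.46 ≈ 43.76.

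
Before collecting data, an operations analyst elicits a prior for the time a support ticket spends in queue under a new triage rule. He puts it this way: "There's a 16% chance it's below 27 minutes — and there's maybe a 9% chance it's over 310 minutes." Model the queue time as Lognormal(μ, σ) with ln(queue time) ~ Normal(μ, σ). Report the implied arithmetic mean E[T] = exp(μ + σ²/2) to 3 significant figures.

If T ~ Lognormal(μ,σ) then ln T ~ Normal(μ,σ), so the p-quantile of ln T is μ + z_p·σ.
ln(27) = 3.296 and ln(310) = 5.737; z_{0.16} = -0.9945, z_{0.91} = 1.341.
σ = (5.737 − 3.296)/(1.341 − (-0.9945)) = 1.045.
μ = 3.296 − (-0.9945)·1.045 = 4.335.
E[T] = exp(μ + σ²/2) = exp(4.335 + 0.5462) = 132 minutes.

E[T] ≈ 132 minutes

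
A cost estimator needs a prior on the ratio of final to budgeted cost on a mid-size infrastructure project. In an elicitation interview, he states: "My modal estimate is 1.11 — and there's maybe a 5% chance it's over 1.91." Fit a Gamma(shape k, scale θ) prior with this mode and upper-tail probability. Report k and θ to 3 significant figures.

Gamma(k,θ) with k>1 has mode (k−1)θ, so θ = 1.11/(k−1).
Need P(X < 1.91) = 0.95 with θ tied to k this way. Start at k = 2, θ = 1.11: P(X<1.91) ≈ 0.513.
Too low — raise k to concentrate. Iterating converges to k ≈ 10.5.
Then θ = 1.11/(10.5−1) ≈ 0.117.

k ≈ 10.5, θ ≈ 0.117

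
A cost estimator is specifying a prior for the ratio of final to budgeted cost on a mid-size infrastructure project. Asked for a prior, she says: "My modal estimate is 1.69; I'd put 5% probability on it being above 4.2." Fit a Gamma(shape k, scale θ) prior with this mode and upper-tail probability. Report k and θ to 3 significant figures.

k ≈ 4.28, θ ≈ 0.515

Gamma(k,θ) with k>1 has mode (k−1)θ, so θ = 1.69/(k−1).
Need P(X < 4.2) = 0.95 with θ tied to k this way. Start at k = 2, θ = 1.69: P(X<4.2) ≈ 0.710.
Too low — raise k to concentrate. Iterating converges to k ≈ 4.28.
Then θ = 1.69/(4.28−1) ≈ 0.515.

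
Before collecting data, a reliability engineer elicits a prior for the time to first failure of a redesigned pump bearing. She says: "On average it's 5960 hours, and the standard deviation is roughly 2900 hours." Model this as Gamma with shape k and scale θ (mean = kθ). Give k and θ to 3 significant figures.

For Gamma(k, scale θ): mean = kθ, variance = kθ², so CV = 1/√k.
CV = SD/mean = 2900/5960 = 0.4866, hence k = 1/CV² = 4.22.
Then θ = mean/k = 5960/4.22 = 1410.

k ≈ 4.22, θ ≈ 1410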